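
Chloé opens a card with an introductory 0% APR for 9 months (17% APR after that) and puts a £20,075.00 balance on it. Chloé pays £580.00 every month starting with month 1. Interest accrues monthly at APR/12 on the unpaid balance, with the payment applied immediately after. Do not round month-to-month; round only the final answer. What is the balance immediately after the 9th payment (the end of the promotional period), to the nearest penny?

£14,855.00

Promo months 1–9 at r₀ = 0%/12 = 0; months 10+ at r₁ = 17%/12 = 0.0141667.
After month 9 (no interest yet): B = £20,075.00 − 9·£580.00 = £14,855.00.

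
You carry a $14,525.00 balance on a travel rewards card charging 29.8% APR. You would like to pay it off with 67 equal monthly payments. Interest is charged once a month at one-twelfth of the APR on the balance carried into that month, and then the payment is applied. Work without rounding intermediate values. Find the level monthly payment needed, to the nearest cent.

Monthly rate r = 29.8%/12 = 2.48333% = 0.0248333.
Level-payment amortization: P = B₀·r / (1 − (1+r)^(−n)) = 14525.00·0.0248333 / (1 − 1.02483^(−67)).
Denominator 1 − (1+r)^(−67) = 0.806699605.
P = 360.704 / 0.806699605 ≈ 447.14.

$447.14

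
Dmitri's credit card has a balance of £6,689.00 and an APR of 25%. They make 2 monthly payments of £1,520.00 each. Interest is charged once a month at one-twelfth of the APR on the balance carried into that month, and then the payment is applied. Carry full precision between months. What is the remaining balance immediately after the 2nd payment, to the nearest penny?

Monthly rate r = 25%/12 = 2.08333% = 0.0208333.
Each month: B ← B·(1+r) − £1,520.00.
Month 1: interest £139.35; balance after payment £5,308.35.
Month 2: interest £110.59; balance after payment £3,898.94.

£3,898.94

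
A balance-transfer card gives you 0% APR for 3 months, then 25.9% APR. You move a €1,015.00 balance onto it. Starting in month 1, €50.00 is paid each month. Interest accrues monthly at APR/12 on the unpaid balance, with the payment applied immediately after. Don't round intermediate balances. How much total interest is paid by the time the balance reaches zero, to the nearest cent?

Promo months 1–3 at r₀ = 0%/12 = 0; months 4+ at r₁ = 25.9%/12 = 0.0215833.
After month 3 (no interest yet): B = €1,015.00 − 3·€50.00 = €865.00.
Then at r₁ with €50.00/mo: n₂ = −ln(1 − r₁·B/P)/ln(1+r₁) ≈ 21.89 → 22 more payments.
Total paid = 24·€50.00 + €44.55 = €1,244.55; interest = €1,244.55 − €1,015.00 = €229.55.

€229.55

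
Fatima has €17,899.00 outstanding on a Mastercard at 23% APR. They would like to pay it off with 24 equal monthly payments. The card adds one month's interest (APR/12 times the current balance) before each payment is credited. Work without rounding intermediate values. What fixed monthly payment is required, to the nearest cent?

€937.43

Monthly rate r = 23%/12 = 1.91667% = 0.0191667.
Level-payment amortization: P = B₀·r / (1 − (1+r)^(−n)) = 17899.00·0.0191667 / (1 − 1.01917^(−24)).
Denominator 1 − (1+r)^(−24) = 0.365962513.
P = 343.064 / 0.365962513 ≈ 937.43.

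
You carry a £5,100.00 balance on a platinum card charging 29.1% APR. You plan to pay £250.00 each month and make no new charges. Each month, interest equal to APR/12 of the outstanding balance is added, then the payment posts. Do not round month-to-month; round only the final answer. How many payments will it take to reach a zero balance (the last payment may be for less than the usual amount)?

Monthly rate r = 29.1%/12 = 2.425% = 0.02425.
Recurrence: B ← B·(1+r) − £250.00.
Month 1: interest £123.67; balance after payment £4,973.68.
Month 2: interest £120.61; balance after payment £4,844.29.
Closed form: n = −ln(1 − rB₀/P)/ln(1+r) = −ln(0.5053)/ln(1.02425) ≈ 28.489, so the balance reaches zero during payment 29.

29 payments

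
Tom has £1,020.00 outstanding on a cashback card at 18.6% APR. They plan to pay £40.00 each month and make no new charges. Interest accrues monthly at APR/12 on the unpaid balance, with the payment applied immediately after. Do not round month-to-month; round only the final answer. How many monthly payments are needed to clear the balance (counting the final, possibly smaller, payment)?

33 payments

Monthly rate r = 18.6%/12 = 1.55% = 0.0155.
Recurrence: B ← B·(1+r) − £40.00.
Month 1: interest £15.81; balance after payment £995.81.
Month 2: interest £15.44; balance after payment £971.25.
Closed form: n = −ln(1 − rB₀/P)/ln(1+r) = −ln(0.60475)/ln(1.0155) ≈ 32.699, so the balance reaches zero during payment 33.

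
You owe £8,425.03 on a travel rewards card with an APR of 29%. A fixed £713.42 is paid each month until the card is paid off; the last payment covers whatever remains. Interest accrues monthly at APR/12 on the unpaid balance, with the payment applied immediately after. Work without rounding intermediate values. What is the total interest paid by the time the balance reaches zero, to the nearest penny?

Monthly rate r = 29%/12 = 2.41667% = 0.0241667.
Payoff takes n = ⌈−ln(1 − rB₀/P)/ln(1+r)⌉ = ⌈14.072⌉ = 15 payments; the last is £51.73.
Total paid = 14·£713.42 + £51.73 = £10,039.61.
Total interest = total paid − principal = £10,039.61 − £8,425.03 = £1,614.58.

£1,614.58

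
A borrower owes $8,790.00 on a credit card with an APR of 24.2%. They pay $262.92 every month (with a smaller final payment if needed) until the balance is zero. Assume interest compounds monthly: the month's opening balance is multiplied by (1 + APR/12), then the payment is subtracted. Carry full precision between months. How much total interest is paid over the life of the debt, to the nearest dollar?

Monthly rate r = 24.2%/12 = 2.01667% = 0.0201667.
Payoff takes n = ⌈−ln(1 − rB₀/P)/ln(1+r)⌉ = ⌈56.172⌉ = 57 payments; the last is $45.48.
Total paid = 56·$262.92 + $45.48 = $14,769.00.
Total interest = total paid − principal = $14,769.00 − $8,790.00 = $5,979.00.

$5,979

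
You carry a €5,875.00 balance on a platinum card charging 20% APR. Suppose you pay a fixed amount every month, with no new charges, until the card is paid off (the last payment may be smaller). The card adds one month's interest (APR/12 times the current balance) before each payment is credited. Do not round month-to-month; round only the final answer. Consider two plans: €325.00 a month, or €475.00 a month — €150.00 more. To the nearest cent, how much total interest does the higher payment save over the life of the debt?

Monthly rate r = 20%/12 = 1.66667% = 0.0166667.
At €325.00/mo: n = ⌈−ln(1 − rB₀/P)/ln(1+r)⌉ = 22 payments (last €224.58); total interest = total paid − €5,875.00 = €1,174.58.
At €475.00/mo: 14 payments (last €458.99); total interest €758.99.
Interest saved = €1,174.58 − €758.99 = €415.59.

€415.59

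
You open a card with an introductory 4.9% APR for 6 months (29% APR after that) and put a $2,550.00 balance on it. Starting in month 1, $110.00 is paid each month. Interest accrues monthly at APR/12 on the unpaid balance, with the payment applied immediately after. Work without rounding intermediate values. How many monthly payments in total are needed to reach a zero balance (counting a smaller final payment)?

30 payments

Promo months 1–6 at r₀ = 4.9%/12 = 0.00408333; months 7+ at r₁ = 29%/12 = 0.0241667.
After month 6: iterate B ← B·(1+r₀) − $110.00 for 6 months → $1,946.34.
Then at r₁ with $110.00/mo: n₂ = −ln(1 − r₁·B/P)/ln(1+r₁) ≈ 23.36 → 24 more payments.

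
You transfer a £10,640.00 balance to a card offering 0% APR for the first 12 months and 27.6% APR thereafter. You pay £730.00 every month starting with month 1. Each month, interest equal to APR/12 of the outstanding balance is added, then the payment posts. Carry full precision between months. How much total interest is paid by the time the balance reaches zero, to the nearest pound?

£82

Promo months 1–12 at r₀ = 0%/12 = 0; months 13+ at r₁ = 27.6%/12 = 0.023.
After month 12 (no interest yet): B = £10,640.00 − 12·£730.00 = £1,880.00.
Then at r₁ with £730.00/mo: n₂ = −ln(1 − r₁·B/P)/ln(1+r₁) ≈ 2.69 → 3 more payments.
Total paid = 14·£730.00 + £501.97 = £10,721.97; interest = £10,721.97 − £10,640.00 = £81.97.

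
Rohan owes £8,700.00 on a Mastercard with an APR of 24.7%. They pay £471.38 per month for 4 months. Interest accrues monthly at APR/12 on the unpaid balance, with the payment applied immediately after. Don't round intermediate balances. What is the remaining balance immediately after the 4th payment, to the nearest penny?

£7,494.18

Monthly rate r = 24.7%/12 = 2.05833% = 0.0205833.
Each month: B ← B·(1+r) − £471.38.
Month 1: interest £179.07; balance after payment £8,407.70.
Month 2: interest £173.06; balance after payment £8,109.37.
Month 3: interest £166.92; balance after payment £7,804.91.
Month 4: interest £160.65; balance after payment £7,494.18.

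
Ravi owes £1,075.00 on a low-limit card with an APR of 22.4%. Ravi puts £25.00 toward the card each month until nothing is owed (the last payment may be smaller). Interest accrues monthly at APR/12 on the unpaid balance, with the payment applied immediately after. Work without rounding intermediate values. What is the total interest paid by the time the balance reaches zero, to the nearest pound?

£1,119

Monthly rate r = 22.4%/12 = 1.86667% = 0.0186667.
Payoff takes n = ⌈−ln(1 − rB₀/P)/ln(1+r)⌉ = ⌈87.748⌉ = 88 payments; the last is £18.74.
Total paid = 87·£25.00 + £18.74 = £2,193.74.
Total interest = total paid − principal = £2,193.74 − £1,075.00 = £1,118.74.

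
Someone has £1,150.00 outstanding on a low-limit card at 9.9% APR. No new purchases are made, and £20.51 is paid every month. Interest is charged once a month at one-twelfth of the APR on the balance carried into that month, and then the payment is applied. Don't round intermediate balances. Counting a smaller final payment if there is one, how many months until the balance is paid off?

Monthly rate r = 9.9%/12 = 0.825% = 0.00825.
Recurrence: B ← B·(1+r) − £20.51.
Month 1: interest £9.49; balance after payment £1,138.98.
Month 2: interest £9.40; balance after payment £1,127.86.
Closed form: n = −ln(1 − rB₀/P)/ln(1+r) = −ln(0.53742)/ln(1.00825) ≈ 75.580, so the balance reaches zero during payment 76.

76 payments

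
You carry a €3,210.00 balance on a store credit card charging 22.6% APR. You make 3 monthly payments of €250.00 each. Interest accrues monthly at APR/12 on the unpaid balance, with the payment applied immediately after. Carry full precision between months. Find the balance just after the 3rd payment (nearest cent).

Monthly rate r = 22.6%/12 = 1.88333% = 0.0188333.
Each month: B ← B·(1+r) − €250.00.
Month 1: interest €60.45; balance after payment €3,020.45.
Month 2: interest €56.89; balance after payment €2,827.34.
Month 3: interest €53.25; balance after payment €2,630.59.

€2,630.59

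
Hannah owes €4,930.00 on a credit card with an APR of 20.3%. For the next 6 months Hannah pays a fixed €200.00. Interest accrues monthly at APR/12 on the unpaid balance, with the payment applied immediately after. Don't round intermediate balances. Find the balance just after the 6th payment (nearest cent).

Monthly rate r = 20.3%/12 = 1.69167% = 0.0169167.
Each month: B ← B·(1+r) − €200.00.
Month 1: interest €83.40; balance after payment €4,813.40.
Month 2: interest €81.43; balance after payment €4,694.83.
Month 3: interest €79.42; balance after payment €4,574.25.
Month 4: interest €77.38; balance after payment €4,451.63.
Month 5: interest €75.31; balance after payment €4,326.93.
Month 6: interest €73.20; balance after payment €4,200.13.

€4,200.13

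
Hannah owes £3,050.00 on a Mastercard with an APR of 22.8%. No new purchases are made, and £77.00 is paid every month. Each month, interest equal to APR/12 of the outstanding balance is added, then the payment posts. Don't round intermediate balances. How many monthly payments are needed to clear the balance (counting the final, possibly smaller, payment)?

75 months

Monthly rate r = 22.8%/12 = 1.9% = 0.019.
Recurrence: B ← B·(1+r) − £77.00.
Month 1: interest £57.95; balance after payment £3,030.95.
Month 2: interest £57.59; balance after payment £3,011.54.
Closed form: n = −ln(1 − rB₀/P)/ln(1+r) = −ln(0.2474)/ln(1.019) ≈ 74.209, so the balance reaches zero during payment 75.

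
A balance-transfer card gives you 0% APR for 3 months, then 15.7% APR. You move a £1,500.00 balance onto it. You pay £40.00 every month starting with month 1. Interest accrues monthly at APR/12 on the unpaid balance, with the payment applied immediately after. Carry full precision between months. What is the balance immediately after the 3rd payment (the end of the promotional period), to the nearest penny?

Promo months 1–3 at r₀ = 0%/12 = 0; months 4+ at r₁ = 15.7%/12 = 0.0130833.
After month 3 (no interest yet): B = £1,500.00 − 3·£40.00 = £1,380.00.

£1,380.00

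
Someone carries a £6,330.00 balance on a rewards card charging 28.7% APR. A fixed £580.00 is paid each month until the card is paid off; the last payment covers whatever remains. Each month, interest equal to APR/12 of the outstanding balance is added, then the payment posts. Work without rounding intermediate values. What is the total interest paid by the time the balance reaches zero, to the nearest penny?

Monthly rate r = 28.7%/12 = 2.39167% = 0.0239167.
Payoff takes n = ⌈−ln(1 − rB₀/P)/ln(1+r)⌉ = ⌈12.798⌉ = 13 payments; the last is £464.04.
Total paid = 12·£580.00 + £464.04 = £7,424.04.
Total interest = total paid − principal = £7,424.04 − £6,330.00 = £1,094.04.

£1,094.04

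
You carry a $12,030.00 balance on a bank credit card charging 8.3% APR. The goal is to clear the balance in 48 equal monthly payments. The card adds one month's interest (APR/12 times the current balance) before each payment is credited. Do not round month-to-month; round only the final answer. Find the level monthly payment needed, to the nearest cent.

Monthly rate r = 8.3%/12 = 0.691667% = 0.00691667.
Level-payment amortization: P = B₀·r / (1 − (1+r)^(−n)) = 12030.00·0.00691667 / (1 − 1.00692^(−48)).
Denominator 1 − (1+r)^(−48) = 0.281692192.
P = 83.2075 / 0.281692192 ≈ 295.38.

$295.38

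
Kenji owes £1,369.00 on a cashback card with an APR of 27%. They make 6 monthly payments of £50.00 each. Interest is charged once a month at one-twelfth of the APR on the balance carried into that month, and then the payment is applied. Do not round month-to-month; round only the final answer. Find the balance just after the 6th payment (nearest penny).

Monthly rate r = 27%/12 = 2.25% = 0.0225.
Each month: B ← B·(1+r) − £50.00.
Month 1: interest £30.80; balance after payment £1,349.80.
Month 2: interest £30.37; balance after payment £1,330.17.
Month 3: interest £29.93; balance after payment £1,310.10.
Month 4: interest £29.48; balance after payment £1,289.58.
Month 5: interest £29.02; balance after payment £1,268.59.
Month 6: interest £28.54; balance after payment £1,247.14.

£1,247.14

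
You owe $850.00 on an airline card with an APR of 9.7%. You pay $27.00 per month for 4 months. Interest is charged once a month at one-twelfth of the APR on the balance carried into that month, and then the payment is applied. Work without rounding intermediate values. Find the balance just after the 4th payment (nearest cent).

Monthly rate r = 9.7%/12 = 0.808333% = 0.00808333.
Each month: B ← B·(1+r) − $27.00.
Month 1: interest $6.87; balance after payment $829.87.
Month 2: interest $6.71; balance after payment $809.58.
Month 3: interest $6.54; balance after payment $789.12.
Month 4: interest $6.38; balance after payment $768.50.

$768.50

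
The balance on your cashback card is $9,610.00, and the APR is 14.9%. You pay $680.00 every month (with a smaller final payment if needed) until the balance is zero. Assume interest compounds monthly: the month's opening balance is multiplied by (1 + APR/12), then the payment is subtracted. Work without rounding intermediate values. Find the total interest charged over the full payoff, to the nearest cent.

Monthly rate r = 14.9%/12 = 1.24167% = 0.0124167.
Payoff takes n = ⌈−ln(1 − rB₀/P)/ln(1+r)⌉ = ⌈15.636⌉ = 16 payments; the last is $433.36.
Total paid = 15·$680.00 + $433.36 = $10,633.36.
Total interest = total paid − principal = $10,633.36 − $9,610.00 = $1,023.36.

$1,023.36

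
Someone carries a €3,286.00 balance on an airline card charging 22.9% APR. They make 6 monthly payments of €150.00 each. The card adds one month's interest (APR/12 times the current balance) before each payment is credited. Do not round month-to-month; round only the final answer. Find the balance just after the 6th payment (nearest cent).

€2,736.61

Monthly rate r = 22.9%/12 = 1.90833% = 0.0190833.
Each month: B ← B·(1+r) − €150.00.
Month 1: interest €62.71; balance after payment €3,198.71.
Month 2: interest €61.04; balance after payment €3,109.75.
Month 3: interest €59.34; balance after payment €3,019.09.
Month 4: interest €57.61; balance after payment €2,926.71.
Month 5: interest €55.85; balance after payment €2,832.56.
Month 6: interest €54.05; balance after payment €2,736.61.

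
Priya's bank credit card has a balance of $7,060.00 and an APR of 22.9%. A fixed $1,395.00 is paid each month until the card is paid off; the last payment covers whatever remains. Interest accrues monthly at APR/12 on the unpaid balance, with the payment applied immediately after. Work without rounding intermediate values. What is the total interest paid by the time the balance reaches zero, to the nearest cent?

Monthly rate r = 22.9%/12 = 1.90833% = 0.0190833.
Payoff takes n = ⌈−ln(1 − rB₀/P)/ln(1+r)⌉ = ⌈5.373⌉ = 6 payments; the last is $523.31.
Total paid = 5·$1,395.00 + $523.31 = $7,498.31.
Total interest = total paid − principal = $7,498.31 − $7,060.00 = $438.31.

$438.31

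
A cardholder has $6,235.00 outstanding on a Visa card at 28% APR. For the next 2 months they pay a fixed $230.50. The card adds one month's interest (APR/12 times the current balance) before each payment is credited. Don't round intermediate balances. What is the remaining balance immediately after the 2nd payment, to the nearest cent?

$6,062.98

Monthly rate r = 28%/12 = 2.33333% = 0.0233333.
Each month: B ← B·(1+r) − $230.50.
Month 1: interest $145.48; balance after payment $6,149.98.
Month 2: interest $143.50; balance after payment $6,062.98.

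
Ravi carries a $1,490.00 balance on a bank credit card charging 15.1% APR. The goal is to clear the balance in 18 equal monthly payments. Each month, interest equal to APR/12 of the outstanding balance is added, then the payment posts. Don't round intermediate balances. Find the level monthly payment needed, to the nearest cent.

$93.02

Monthly rate r = 15.1%/12 = 1.25833% = 0.0125833.
Level-payment amortization: P = B₀·r / (1 − (1+r)^(−n)) = 1490.00·0.0125833 / (1 − 1.01258^(−18)).
Denominator 1 − (1+r)^(−18) = 0.201553074.
P = 18.7492 / 0.201553074 ≈ 93.02.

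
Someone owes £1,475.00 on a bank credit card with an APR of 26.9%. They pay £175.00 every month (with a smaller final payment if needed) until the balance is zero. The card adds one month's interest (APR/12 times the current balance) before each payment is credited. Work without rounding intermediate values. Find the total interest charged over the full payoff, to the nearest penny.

£178.56

Monthly rate r = 26.9%/12 = 2.24167% = 0.0224167.
Payoff takes n = ⌈−ln(1 − rB₀/P)/ln(1+r)⌉ = ⌈9.446⌉ = 10 payments; the last is £78.56.
Total paid = 9·£175.00 + £78.56 = £1,653.56.
Total interest = total paid − principal = £1,653.56 − £1,475.00 = £178.56.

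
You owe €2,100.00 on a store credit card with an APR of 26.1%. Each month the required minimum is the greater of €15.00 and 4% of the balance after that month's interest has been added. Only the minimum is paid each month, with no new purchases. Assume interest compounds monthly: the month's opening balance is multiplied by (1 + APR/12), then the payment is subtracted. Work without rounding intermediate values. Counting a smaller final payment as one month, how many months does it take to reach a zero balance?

Monthly rate r = 26.1%/12 = 2.175% = 0.02175.
While 4% of the post-interest balance exceeds €15.00, each month B ← (B·(1+r))·(1 − 0.04), i.e. B shrinks by the factor (1+r)·0.96 = 0.98088.
This holds for months 1–91. Entering month 92 the balance is €362.46; 4% of the post-interest balance is now below €15.00, so the flat €15.00 minimum applies from here.
From month 92 a fixed €15.00 at rate r clears €362.46 in 35 more payments. Total: 91 + 35 = 126 months.

126 months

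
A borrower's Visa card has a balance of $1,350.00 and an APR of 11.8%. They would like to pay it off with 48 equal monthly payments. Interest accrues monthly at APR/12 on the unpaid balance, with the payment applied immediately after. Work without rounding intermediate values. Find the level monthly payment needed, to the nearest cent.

Monthly rate r = 11.8%/12 = 0.983333% = 0.00983333.
Level-payment amortization: P = B₀·r / (1 − (1+r)^(−n)) = 1350.00·0.00983333 / (1 − 1.00983^(−48)).
Denominator 1 − (1+r)^(−48) = 0.374806724.
P = 13.275 / 0.374806724 ≈ 35.42.

$35.42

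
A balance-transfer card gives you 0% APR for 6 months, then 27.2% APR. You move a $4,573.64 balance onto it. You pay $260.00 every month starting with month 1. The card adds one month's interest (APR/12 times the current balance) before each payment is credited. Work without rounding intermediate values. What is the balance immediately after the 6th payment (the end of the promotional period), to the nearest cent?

$3,013.64

Promo months 1–6 at r₀ = 0%/12 = 0; months 7+ at r₁ = 27.2%/12 = 0.0226667.
After month 6 (no interest yet): B = $4,573.64 − 6·$260.00 = $3,013.64.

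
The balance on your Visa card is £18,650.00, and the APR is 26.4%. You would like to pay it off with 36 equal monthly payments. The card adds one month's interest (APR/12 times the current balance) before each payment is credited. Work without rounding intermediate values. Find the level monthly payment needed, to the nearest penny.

Monthly rate r = 26.4%/12 = 2.2% = 0.022.
Level-payment amortization: P = B₀·r / (1 − (1+r)^(−n)) = 18650.00·0.022 / (1 − 1.022^(−36)).
Denominator 1 − (1+r)^(−36) = 0.543156183.
P = 410.3 / 0.543156183 ≈ 755.40.

£755.40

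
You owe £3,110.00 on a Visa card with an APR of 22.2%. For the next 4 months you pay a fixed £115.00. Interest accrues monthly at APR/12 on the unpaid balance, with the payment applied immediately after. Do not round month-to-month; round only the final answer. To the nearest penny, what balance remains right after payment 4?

£2,873.68

Monthly rate r = 22.2%/12 = 1.85% = 0.0185.
Each month: B ← B·(1+r) − £115.00.
Month 1: interest £57.53; balance after payment £3,052.53.
Month 2: interest £56.47; balance after payment £2,994.01.
Month 3: interest £55.39; balance after payment £2,934.40.
Month 4: interest £54.29; balance after payment £2,873.68.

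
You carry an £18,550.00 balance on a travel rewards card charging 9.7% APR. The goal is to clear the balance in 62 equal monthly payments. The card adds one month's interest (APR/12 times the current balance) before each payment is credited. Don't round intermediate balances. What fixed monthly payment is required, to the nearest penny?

£381.59

Monthly rate r = 9.7%/12 = 0.808333% = 0.00808333.
Level-payment amortization: P = B₀·r / (1 − (1+r)^(−n)) = 18550.00·0.00808333 / (1 − 1.00808^(−62)).
Denominator 1 − (1+r)^(−62) = 0.392954765.
P = 149.946 / 0.392954765 ≈ 381.59.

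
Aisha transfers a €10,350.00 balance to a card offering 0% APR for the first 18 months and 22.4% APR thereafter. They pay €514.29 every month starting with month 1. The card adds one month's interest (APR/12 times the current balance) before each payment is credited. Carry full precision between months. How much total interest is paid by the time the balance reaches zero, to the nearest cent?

Promo months 1–18 at r₀ = 0%/12 = 0; months 19+ at r₁ = 22.4%/12 = 0.0186667.
After month 18 (no interest yet): B = €10,350.00 − 18·€514.29 = €1,092.78.
Then at r₁ with €514.29/mo: n₂ = −ln(1 − r₁·B/P)/ln(1+r₁) ≈ 2.19 → 3 more payments.
Total paid = 20·€514.29 + €97.57 = €10,383.37; interest = €10,383.37 − €10,350.00 = €33.37.

€33.37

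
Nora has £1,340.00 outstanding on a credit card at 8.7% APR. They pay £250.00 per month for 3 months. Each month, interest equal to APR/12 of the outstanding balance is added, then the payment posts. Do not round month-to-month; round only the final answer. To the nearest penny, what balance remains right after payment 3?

Monthly rate r = 8.7%/12 = 0.725% = 0.00725.
Each month: B ← B·(1+r) − £250.00.
Month 1: interest £9.71; balance after payment £1,099.71.
Month 2: interest £7.97; balance after payment £857.69.
Month 3: interest £6.22; balance after payment £613.91.

£613.91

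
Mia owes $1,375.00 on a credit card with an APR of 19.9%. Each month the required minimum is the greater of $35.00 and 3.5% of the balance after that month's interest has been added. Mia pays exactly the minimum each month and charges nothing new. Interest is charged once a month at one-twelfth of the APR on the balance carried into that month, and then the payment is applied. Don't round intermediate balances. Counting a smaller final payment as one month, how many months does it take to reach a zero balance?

56 months

Monthly rate r = 19.9%/12 = 1.65833% = 0.0165833.
While 3.5% of the post-interest balance exceeds $35.00, each month B ← (B·(1+r))·(1 − 0.035), i.e. B shrinks by the factor (1+r)·0.965 = 0.981.
This holds for months 1–18. Entering month 19 the balance is $973.57; 3.5% of the post-interest balance is now below $35.00, so the flat $35.00 minimum applies from here.
From month 19 a fixed $35.00 at rate r clears $973.57 in 38 more payments. Total: 18 + 38 = 56 months.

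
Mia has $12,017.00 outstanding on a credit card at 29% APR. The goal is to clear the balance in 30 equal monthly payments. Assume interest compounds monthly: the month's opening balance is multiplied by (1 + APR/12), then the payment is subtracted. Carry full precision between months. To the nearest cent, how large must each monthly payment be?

$567.78

Monthly rate r = 29%/12 = 2.41667% = 0.0241667.
Level-payment amortization: P = B₀·r / (1 − (1+r)^(−n)) = 12017.00·0.0241667 / (1 − 1.02417^(−30)).
Denominator 1 − (1+r)^(−30) = 0.511481635.
P = 290.411 / 0.511481635 ≈ 567.78.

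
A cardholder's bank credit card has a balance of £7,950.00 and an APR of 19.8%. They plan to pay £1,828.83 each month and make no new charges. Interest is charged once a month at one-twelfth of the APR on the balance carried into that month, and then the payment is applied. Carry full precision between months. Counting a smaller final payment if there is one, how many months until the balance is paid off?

5 payments

Monthly rate r = 19.8%/12 = 1.65% = 0.0165.
Recurrence: B ← B·(1+r) − £1,828.83.
Month 1: interest £131.18; balance after payment £6,252.35.
Month 2: interest £103.16; balance after payment £4,526.68.
Month 3: interest £74.69; balance after payment £2,772.54.
Month 4: interest £45.75; balance after payment £989.46.
Month 5: interest £16.33; balance after payment £0.00.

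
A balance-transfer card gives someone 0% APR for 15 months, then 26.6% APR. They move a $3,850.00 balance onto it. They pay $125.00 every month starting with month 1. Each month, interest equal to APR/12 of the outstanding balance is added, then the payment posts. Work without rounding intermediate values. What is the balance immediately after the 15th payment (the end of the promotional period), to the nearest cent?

Promo months 1–15 at r₀ = 0%/12 = 0; months 16+ at r₁ = 26.6%/12 = 0.0221667.
After month 15 (no interest yet): B = $3,850.00 − 15·$125.00 = $1,975.00.

$1,975.00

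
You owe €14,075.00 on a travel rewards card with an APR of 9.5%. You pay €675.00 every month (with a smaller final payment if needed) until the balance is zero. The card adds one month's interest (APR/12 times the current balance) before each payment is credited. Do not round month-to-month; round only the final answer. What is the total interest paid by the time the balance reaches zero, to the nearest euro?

€1,369

Monthly rate r = 9.5%/12 = 0.791667% = 0.00791667.
Payoff takes n = ⌈−ln(1 − rB₀/P)/ln(1+r)⌉ = ⌈22.879⌉ = 23 payments; the last is €593.93.
Total paid = 22·€675.00 + €593.93 = €15,443.93.
Total interest = total paid − principal = €15,443.93 − €14,075.00 = €1,368.93.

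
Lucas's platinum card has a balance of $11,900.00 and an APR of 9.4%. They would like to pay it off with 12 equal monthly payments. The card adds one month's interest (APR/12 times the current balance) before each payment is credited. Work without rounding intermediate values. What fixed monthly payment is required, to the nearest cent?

Monthly rate r = 9.4%/12 = 0.783333% = 0.00783333.
Level-payment amortization: P = B₀·r / (1 − (1+r)^(−n)) = 11900.00·0.00783333 / (1 − 1.00783^(−12)).
Denominator 1 − (1+r)^(−12) = 0.0893837809.
P = 93.2167 / 0.0893837809 ≈ 1042.88.

$1,042.88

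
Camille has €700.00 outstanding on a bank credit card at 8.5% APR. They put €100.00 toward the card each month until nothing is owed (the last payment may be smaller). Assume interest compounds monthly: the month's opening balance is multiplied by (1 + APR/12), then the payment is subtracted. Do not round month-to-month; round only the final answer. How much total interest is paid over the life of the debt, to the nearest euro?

€21

Monthly rate r = 8.5%/12 = 0.708333% = 0.00708333.
Payoff takes n = ⌈−ln(1 − rB₀/P)/ln(1+r)⌉ = ⌈7.205⌉ = 8 payments; the last is €20.55.
Total paid = 7·€100.00 + €20.55 = €720.55.
Total interest = total paid − principal = €720.55 − €700.00 = €20.55.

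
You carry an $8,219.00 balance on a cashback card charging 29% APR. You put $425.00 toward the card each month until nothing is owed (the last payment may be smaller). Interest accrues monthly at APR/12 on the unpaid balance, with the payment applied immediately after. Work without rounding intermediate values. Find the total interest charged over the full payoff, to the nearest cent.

Monthly rate r = 29%/12 = 2.41667% = 0.0241667.
Payoff takes n = ⌈−ln(1 − rB₀/P)/ln(1+r)⌉ = ⌈26.379⌉ = 27 payments; the last is $162.07.
Total paid = 26·$425.00 + $162.07 = $11,212.07.
Total interest = total paid − principal = $11,212.07 − $8,219.00 = $2,993.07.

$2,993.07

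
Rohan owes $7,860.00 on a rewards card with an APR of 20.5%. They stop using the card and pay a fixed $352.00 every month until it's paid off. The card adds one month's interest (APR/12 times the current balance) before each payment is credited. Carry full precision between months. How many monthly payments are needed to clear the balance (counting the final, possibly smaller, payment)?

Monthly rate r = 20.5%/12 = 1.70833% = 0.0170833.
Recurrence: B ← B·(1+r) − $352.00.
Month 1: interest $134.28; balance after payment $7,642.27.
Month 2: interest $130.56; balance after payment $7,420.83.
Closed form: n = −ln(1 − rB₀/P)/ln(1+r) = −ln(0.61854)/ln(1.01708) ≈ 28.360, so the balance reaches zero during payment 29.

29 months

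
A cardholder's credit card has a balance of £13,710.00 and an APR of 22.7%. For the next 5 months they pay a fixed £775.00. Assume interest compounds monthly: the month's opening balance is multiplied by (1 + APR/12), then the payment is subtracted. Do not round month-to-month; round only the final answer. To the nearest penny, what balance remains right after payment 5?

Monthly rate r = 22.7%/12 = 1.89167% = 0.0189167.
Each month: B ← B·(1+r) − £775.00.
Month 1: interest £259.35; balance after payment £13,194.35.
Month 2: interest £249.59; balance after payment £12,668.94.
Month 3: interest £239.65; balance after payment £12,133.59.
Month 4: interest £229.53; balance after payment £11,588.12.
Month 5: interest £219.21; balance after payment £11,032.33.

£11,032.33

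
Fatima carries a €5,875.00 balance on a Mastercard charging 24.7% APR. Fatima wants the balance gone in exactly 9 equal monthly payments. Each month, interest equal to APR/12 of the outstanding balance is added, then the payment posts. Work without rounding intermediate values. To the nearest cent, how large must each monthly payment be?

€721.78

Monthly rate r = 24.7%/12 = 2.05833% = 0.0205833.
Level-payment amortization: P = B₀·r / (1 − (1+r)^(−n)) = 5875.00·0.0205833 / (1 − 1.02058^(−9)).
Denominator 1 − (1+r)^(−9) = 0.167539273.
P = 120.927 / 0.167539273 ≈ 721.78.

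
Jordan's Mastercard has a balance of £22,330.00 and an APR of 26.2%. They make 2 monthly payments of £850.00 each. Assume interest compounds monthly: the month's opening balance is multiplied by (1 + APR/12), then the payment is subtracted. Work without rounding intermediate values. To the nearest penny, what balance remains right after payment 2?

£21,597.16

Monthly rate r = 26.2%/12 = 2.18333% = 0.0218333.
Each month: B ← B·(1+r) − £850.00.
Month 1: interest £487.54; balance after payment £21,967.54.
Month 2: interest £479.62; balance after payment £21,597.16.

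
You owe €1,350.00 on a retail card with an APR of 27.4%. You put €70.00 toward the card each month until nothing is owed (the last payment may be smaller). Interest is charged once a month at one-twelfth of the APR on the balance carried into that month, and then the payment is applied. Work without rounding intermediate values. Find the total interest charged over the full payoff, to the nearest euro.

€450

Monthly rate r = 27.4%/12 = 2.28333% = 0.0228333.
Payoff takes n = ⌈−ln(1 − rB₀/P)/ln(1+r)⌉ = ⌈25.711⌉ = 26 payments; the last is €49.90.
Total paid = 25·€70.00 + €49.90 = €1,799.90.
Total interest = total paid − principal = €1,799.90 − €1,350.00 = €449.90.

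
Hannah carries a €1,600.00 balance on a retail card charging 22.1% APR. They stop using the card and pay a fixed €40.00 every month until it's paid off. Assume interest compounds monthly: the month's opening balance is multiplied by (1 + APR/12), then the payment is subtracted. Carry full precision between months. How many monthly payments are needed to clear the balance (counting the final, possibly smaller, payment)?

Monthly rate r = 22.1%/12 = 1.84167% = 0.0184167.
Recurrence: B ← B·(1+r) − €40.00.
Month 1: interest €29.47; balance after payment €1,589.47.
Month 2: interest €29.27; balance after payment €1,578.74.
Closed form: n = −ln(1 − rB₀/P)/ln(1+r) = −ln(0.26333)/ln(1.01842) ≈ 73.118, so the balance reaches zero during payment 74.

74 payments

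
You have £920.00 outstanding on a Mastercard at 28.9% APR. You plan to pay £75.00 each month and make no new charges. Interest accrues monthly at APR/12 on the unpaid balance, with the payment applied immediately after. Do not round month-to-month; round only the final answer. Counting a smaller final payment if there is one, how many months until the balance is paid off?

Monthly rate r = 28.9%/12 = 2.40833% = 0.0240833.
Recurrence: B ← B·(1+r) − £75.00.
Month 1: interest £22.16; balance after payment £867.16.
Month 2: interest £20.88; balance after payment £813.04.
Closed form: n = −ln(1 − rB₀/P)/ln(1+r) = −ln(0.70458)/ln(1.02408) ≈ 14.714, so the balance reaches zero during payment 15.

15 months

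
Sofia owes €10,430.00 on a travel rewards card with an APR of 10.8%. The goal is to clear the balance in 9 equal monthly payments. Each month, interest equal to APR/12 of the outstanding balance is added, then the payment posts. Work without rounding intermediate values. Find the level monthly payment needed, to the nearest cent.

Monthly rate r = 10.8%/12 = 0.9% = 0.009.
Level-payment amortization: P = B₀·r / (1 − (1+r)^(−n)) = 10430.00·0.009 / (1 − 1.009^(−9)).
Denominator 1 − (1+r)^(−9) = 0.0774721117.
P = 93.87 / 0.0774721117 ≈ 1211.66.

€1,211.66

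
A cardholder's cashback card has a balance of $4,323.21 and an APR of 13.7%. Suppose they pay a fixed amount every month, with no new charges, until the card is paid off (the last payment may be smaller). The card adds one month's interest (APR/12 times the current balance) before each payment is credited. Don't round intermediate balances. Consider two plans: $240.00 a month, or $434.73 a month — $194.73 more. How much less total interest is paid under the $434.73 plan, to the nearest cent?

$252.15

Monthly rate r = 13.7%/12 = 1.14167% = 0.0114167.
At $240.00/mo: n = ⌈−ln(1 − rB₀/P)/ln(1+r)⌉ = 21 payments (last $67.82); total interest = total paid − $4,323.21 = $544.61.
At $434.73/mo: 11 payments (last $268.37); total interest $292.46.
Interest saved = $544.61 − $292.46 = $252.15.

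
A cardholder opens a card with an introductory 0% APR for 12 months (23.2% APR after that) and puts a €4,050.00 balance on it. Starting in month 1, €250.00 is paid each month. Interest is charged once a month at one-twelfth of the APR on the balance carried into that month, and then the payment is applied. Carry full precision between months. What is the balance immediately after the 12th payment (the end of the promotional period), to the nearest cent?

Promo months 1–12 at r₀ = 0%/12 = 0; months 13+ at r₁ = 23.2%/12 = 0.0193333.
After month 12 (no interest yet): B = €4,050.00 − 12·€250.00 = €1,050.00.

€1,050.00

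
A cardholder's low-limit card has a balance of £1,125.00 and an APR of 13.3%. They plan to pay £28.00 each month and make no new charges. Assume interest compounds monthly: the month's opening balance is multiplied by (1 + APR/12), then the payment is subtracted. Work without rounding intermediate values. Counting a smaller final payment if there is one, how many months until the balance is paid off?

54 months

Monthly rate r = 13.3%/12 = 1.10833% = 0.0110833.
Recurrence: B ← B·(1+r) − £28.00.
Month 1: interest £12.47; balance after payment £1,109.47.
Month 2: interest £12.30; balance after payment £1,093.77.
Closed form: n = −ln(1 − rB₀/P)/ln(1+r) = −ln(0.55469)/ln(1.01108) ≈ 53.469, so the balance reaches zero during payment 54.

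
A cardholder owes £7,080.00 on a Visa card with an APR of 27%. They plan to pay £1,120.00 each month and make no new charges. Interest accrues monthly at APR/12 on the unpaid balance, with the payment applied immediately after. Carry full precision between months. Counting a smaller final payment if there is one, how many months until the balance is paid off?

Monthly rate r = 27%/12 = 2.25% = 0.0225.
Recurrence: B ← B·(1+r) − £1,120.00.
Month 1: interest £159.30; balance after payment £6,119.30.
Month 2: interest £137.68; balance after payment £5,136.98.
Closed form: n = −ln(1 − rB₀/P)/ln(1+r) = −ln(0.85777)/ln(1.0225) ≈ 6.895, so the balance reaches zero during payment 7.

7 payments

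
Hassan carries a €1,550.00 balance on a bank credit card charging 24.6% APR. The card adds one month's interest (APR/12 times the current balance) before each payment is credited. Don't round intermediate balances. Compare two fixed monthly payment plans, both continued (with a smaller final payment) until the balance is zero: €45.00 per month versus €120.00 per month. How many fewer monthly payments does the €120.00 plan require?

45 fewer payments

Monthly rate r = 24.6%/12 = 2.05% = 0.0205.
At €45.00/mo: n = ⌈−ln(1 − rB₀/P)/ln(1+r)⌉ = 61 payments (last €15.61); total interest = total paid − €1,550.00 = €1,165.61.
At €120.00/mo: 16 payments (last €19.15); total interest €269.15.
Payments saved = 61 − 16 = 45.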